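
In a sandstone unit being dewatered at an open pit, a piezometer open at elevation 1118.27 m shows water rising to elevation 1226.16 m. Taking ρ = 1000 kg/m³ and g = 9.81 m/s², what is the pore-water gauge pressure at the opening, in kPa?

Pressure head ψ = h − z = 1226.16 − 1118.27 = 107.89 m.
P = ρgψ = 1000 × 9.81 × 107.89 = 1058401 Pa ≈ 1060 kPa.

P ≈ 1060 kPa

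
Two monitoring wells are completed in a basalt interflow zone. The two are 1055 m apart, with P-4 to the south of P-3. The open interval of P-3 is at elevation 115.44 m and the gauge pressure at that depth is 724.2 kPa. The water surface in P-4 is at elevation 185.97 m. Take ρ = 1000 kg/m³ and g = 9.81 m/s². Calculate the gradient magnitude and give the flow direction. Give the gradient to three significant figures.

i ≈ 0.00312; groundwater flows toward the south

Pressure head at P-3: ψ = P/(ρg) = 724.2×1000 / (1000 × 9.81) = 73.82 m.
Total head at P-3: h = z + ψ = 115.44 + 73.82 = 189.26 m.
Total head at P-4: h = 185.97 m (water level in the piezometer is the total head).
Head difference: h(P-3) − h(P-4) = 189.26 − 185.97 = 3.29 m.
Hydraulic gradient: i = |Δh| / L = 3.29 / 1055 = 0.00312.
Flow is from higher to lower head: from P-3 toward P-4, i.e. toward the south.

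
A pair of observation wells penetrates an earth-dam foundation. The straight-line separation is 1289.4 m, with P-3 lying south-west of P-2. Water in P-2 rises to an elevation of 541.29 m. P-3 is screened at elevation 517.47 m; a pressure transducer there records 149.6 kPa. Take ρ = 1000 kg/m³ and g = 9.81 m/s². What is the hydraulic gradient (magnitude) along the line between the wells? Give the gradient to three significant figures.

i ≈ 0.00665

Total head at P-2: h = 541.29 m (water level in the piezometer is the total head).
Pressure head at P-3: ψ = P/(ρg) = 149.6×1000 / (1000 × 9.81) = 15.25 m.
Total head at P-3: h = z + ψ = 517.47 + 15.25 = 532.72 m.
Head difference: h(P-2) − h(P-3) = 541.29 − 532.72 = 8.57 m.
Hydraulic gradient: i = |Δh| / L = 8.57 / 1289.4 = 0.00665.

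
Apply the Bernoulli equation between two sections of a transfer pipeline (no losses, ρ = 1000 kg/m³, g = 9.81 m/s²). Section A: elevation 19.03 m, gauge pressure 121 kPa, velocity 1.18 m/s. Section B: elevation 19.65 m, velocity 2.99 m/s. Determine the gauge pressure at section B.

P₂ ≈ 111 kPa

Pressure head at A: ψ₁ = P₁/(ρg) = 121×1000 / (1000 × 9.81) = 12.33 m.
Velocity heads: v₁²/2g = 1.18²/19.62 = 0.071 m; v₂²/2g = 2.99²/19.62 = 0.456 m.
Total head H = z₁ + ψ₁ + v₁²/2g = 19.03 + 12.33 + 0.071 = 31.43 m.
ψ₂ = H − z₂ − v₂²/2g = 31.43 − 19.65 − 0.456 = 11.32 m.
P₂ = ρgψ₂ = 1000 × 9.81 × 11.32 ≈ 111 kPa.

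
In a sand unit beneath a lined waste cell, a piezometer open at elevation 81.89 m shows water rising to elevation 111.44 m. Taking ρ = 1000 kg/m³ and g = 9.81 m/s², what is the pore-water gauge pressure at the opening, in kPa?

P ≈ 290 kPa

Pressure head ψ = h − z = 111.44 − 81.89 = 29.55 m.
P = ρgψ = 1000 × 9.81 × 29.55 = 289886 Pa ≈ 290 kPa.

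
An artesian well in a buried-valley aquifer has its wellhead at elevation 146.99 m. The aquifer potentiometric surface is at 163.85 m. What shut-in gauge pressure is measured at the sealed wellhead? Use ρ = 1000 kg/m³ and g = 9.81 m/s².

Head above the cap: Δh = 163.85 − 146.99 = 16.86 m.
P = ρgΔh = 1000 × 9.81 × 16.86 = 165397 Pa ≈ 165 kPa.

P ≈ 165 kPa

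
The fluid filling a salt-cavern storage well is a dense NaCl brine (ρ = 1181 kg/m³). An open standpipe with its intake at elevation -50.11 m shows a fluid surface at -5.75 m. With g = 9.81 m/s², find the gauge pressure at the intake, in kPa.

Pressure head ψ = h − z = -5.75 − (-50.11) = 44.36 m.
P = ρgψ = 1181 × 9.81 × 44.36 = 513938 Pa ≈ 514 kPa.

P ≈ 514 kPa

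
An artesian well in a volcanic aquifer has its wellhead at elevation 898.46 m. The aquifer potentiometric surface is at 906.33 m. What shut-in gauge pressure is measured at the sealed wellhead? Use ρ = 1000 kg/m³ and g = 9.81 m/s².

P ≈ 77.2 kPa

Head above the cap: Δh = 906.33 − 898.46 = 7.87 m.
P = ρgΔh = 1000 × 9.81 × 7.87 = 77205 Pa ≈ 77.2 kPa.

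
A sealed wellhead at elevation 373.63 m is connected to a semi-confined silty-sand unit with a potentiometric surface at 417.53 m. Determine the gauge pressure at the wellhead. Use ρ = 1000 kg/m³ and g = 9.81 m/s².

Head above the cap: Δh = 417.53 − 373.63 = 43.90 m.
P = ρgΔh = 1000 × 9.81 × 43.90 = 430659 Pa ≈ 431 kPa.

P ≈ 431 kPa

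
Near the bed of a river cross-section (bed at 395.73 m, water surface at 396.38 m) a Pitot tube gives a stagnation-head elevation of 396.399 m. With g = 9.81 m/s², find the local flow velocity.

Near the bed, under hydrostatic conditions, the piezometric head (z + ψ) equals the free-surface elevation, 396.38 m.
Velocity head = total − piezometric = 396.399 − 396.38 = 0.019 m.
v = √(2g·h_v) = √(2 × 9.81 × 0.019) = 0.611 m/s.

v ≈ 0.611 m/s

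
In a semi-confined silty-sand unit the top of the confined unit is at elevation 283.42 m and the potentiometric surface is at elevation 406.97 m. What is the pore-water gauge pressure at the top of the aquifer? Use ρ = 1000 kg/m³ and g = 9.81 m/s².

Pressure head at the aquifer top: ψ = h − z = 406.97 − 283.42 = 123.55 m.
P = ρgψ = 1000 × 9.81 × 123.55 = 1212026 Pa ≈ 1210 kPa.

P ≈ 1210 kPa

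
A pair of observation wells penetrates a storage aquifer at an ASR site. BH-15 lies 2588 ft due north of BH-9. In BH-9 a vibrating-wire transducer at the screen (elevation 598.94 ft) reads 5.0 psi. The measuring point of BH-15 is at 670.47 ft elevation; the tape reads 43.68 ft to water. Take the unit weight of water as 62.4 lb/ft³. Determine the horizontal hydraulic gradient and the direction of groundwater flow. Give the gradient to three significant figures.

i ≈ 0.00630; groundwater flows toward the south

Pressure head at BH-9: ψ = 144·P/γ = 144 × 5.0 / 62.4 = 11.54 ft.
Total head at BH-9: h = z + ψ = 598.94 + 11.54 = 610.48 ft.
Total head at BH-15: h = 670.47 − 43.68 = 626.79 ft.
Head difference: h(BH-9) − h(BH-15) = 610.48 − 626.79 = -16.31 ft.
Hydraulic gradient: i = |Δh| / L = 16.31 / 2588 = 0.00630.
Flow is from higher to lower head: from BH-15 toward BH-9, i.e. toward the south.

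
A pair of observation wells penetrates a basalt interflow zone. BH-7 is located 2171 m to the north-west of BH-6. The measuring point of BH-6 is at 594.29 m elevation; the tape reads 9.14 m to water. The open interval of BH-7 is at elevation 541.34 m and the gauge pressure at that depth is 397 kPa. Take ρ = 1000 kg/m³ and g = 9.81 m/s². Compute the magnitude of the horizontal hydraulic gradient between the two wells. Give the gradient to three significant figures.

i ≈ 0.00154

Total head at BH-6: h = 594.29 − 9.14 = 585.15 m.
Pressure head at BH-7: ψ = P/(ρg) = 397×1000 / (1000 × 9.81) = 40.47 m.
Total head at BH-7: h = z + ψ = 541.34 + 40.47 = 581.81 m.
Head difference: h(BH-6) − h(BH-7) = 585.15 − 581.81 = 3.34 m.
Hydraulic gradient: i = |Δh| / L = 3.34 / 2171 = 0.00154.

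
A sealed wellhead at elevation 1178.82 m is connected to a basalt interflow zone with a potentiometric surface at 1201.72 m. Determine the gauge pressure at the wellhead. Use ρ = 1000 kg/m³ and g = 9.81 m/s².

P ≈ 225 kPa

Head above the cap: Δh = 1201.72 − 1178.82 = 22.90 m.
P = ρgΔh = 1000 × 9.81 × 22.90 = 224649 Pa ≈ 225 kPa.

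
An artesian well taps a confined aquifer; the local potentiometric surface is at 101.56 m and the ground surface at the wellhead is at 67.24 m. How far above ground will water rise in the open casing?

Water rises to the potentiometric surface, so the rise above ground = 101.56 − 67.24 = 34.32 m.

≈ 34.32 m above ground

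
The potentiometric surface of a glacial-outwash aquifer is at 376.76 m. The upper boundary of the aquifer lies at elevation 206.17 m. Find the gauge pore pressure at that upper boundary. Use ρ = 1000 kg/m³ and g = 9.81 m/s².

Pressure head at the aquifer top: ψ = h − z = 376.76 − 206.17 = 170.59 m.
P = ρgψ = 1000 × 9.81 × 170.59 = 1673488 Pa ≈ 1670 kPa.

P ≈ 1670 kPa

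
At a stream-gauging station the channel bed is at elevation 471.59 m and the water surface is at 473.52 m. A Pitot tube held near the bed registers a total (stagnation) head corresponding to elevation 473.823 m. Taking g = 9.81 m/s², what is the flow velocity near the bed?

Near the bed, under hydrostatic conditions, the piezometric head (z + ψ) equals the free-surface elevation, 473.52 m.
Velocity head = total − piezometric = 473.823 − 473.52 = 0.303 m.
v = √(2g·h_v) = √(2 × 9.81 × 0.303) = 2.44 m/s.

v ≈ 2.44 m/s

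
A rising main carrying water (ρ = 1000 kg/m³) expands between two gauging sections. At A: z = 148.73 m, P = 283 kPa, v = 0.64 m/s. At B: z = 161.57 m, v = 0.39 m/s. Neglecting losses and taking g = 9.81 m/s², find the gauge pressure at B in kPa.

P₂ ≈ 157 kPa

Pressure head at A: ψ₁ = P₁/(ρg) = 283×1000 / (1000 × 9.81) = 28.85 m.
Velocity heads: v₁²/2g = 0.64²/19.62 = 0.021 m; v₂²/2g = 0.39²/19.62 = 0.008 m.
Total head H = z₁ + ψ₁ + v₁²/2g = 148.73 + 28.85 + 0.021 = 177.60 m.
ψ₂ = H − z₂ − v₂²/2g = 177.60 − 161.57 − 0.008 = 16.02 m.
P₂ = ρgψ₂ = 1000 × 9.81 × 16.02 ≈ 157 kPa.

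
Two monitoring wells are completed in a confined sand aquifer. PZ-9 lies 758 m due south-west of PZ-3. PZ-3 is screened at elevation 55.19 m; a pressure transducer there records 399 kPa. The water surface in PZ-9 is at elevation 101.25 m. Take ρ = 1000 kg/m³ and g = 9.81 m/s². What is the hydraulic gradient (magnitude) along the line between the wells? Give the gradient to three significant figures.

i ≈ 0.00711

Pressure head at PZ-3: ψ = P/(ρg) = 399×1000 / (1000 × 9.81) = 40.67 m.
Total head at PZ-3: h = z + ψ = 55.19 + 40.67 = 95.86 m.
Total head at PZ-9: h = 101.25 m (water level in the piezometer is the total head).
Head difference: h(PZ-3) − h(PZ-9) = 95.86 − 101.25 = -5.39 m.
Hydraulic gradient: i = |Δh| / L = 5.39 / 758 = 0.00711.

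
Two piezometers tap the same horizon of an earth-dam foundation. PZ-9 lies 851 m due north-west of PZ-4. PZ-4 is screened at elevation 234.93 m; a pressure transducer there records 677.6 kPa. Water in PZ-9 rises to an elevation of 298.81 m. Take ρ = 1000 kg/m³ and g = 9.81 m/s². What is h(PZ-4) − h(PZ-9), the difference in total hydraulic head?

Pressure head at PZ-4: ψ = P/(ρg) = 677.6×1000 / (1000 × 9.81) = 69.07 m.
Total head at PZ-4: h = z + ψ = 234.93 + 69.07 = 304.00 m.
Total head at PZ-9: h = 298.81 m (water level in the piezometer is the total head).
Head difference: h(PZ-4) − h(PZ-9) = 304.00 − 298.81 = 5.19 m.

Δh ≈ 5.19 m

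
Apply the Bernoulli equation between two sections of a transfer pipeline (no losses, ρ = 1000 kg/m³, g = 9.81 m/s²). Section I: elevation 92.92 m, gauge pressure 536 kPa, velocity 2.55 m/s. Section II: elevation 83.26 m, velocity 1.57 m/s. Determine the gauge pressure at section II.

P₂ ≈ 633 kPa

Pressure head at I: ψ₁ = P₁/(ρg) = 536×1000 / (1000 × 9.81) = 54.64 m.
Velocity heads: v₁²/2g = 2.55²/19.62 = 0.331 m; v₂²/2g = 1.57²/19.62 = 0.126 m.
Total head H = z₁ + ψ₁ + v₁²/2g = 92.92 + 54.64 + 0.331 = 147.89 m.
ψ₂ = H − z₂ − v₂²/2g = 147.89 − 83.26 − 0.126 = 64.50 m.
P₂ = ρgψ₂ = 1000 × 9.81 × 64.50 ≈ 633 kPa.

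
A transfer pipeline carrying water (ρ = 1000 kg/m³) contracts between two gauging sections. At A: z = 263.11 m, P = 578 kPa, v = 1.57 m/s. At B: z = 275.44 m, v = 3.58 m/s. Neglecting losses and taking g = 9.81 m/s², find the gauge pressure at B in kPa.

P₂ ≈ 452 kPa

Pressure head at A: ψ₁ = P₁/(ρg) = 578×1000 / (1000 × 9.81) = 58.92 m.
Velocity heads: v₁²/2g = 1.57²/19.62 = 0.126 m; v₂²/2g = 3.58²/19.62 = 0.653 m.
Total head H = z₁ + ψ₁ + v₁²/2g = 263.11 + 58.92 + 0.126 = 322.16 m.
ψ₂ = H − z₂ − v₂²/2g = 322.16 − 275.44 − 0.653 = 46.07 m.
P₂ = ρgψ₂ = 1000 × 9.81 × 46.07 ≈ 452 kPa.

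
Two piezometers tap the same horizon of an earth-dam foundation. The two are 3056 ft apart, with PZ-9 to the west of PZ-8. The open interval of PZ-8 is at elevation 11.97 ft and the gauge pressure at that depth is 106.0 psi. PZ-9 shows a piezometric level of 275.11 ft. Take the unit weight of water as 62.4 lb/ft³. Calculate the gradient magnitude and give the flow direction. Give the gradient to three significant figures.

i ≈ 0.00606; groundwater flows toward the east

Pressure head at PZ-8: ψ = 144·P/γ = 144 × 106.0 / 62.4 = 244.62 ft.
Total head at PZ-8: h = z + ψ = 11.97 + 244.62 = 256.59 ft.
Total head at PZ-9: h = 275.11 ft (water level in the piezometer is the total head).
Head difference: h(PZ-8) − h(PZ-9) = 256.59 − 275.11 = -18.52 ft.
Hydraulic gradient: i = |Δh| / L = 18.52 / 3056 = 0.00606.
Flow is from higher to lower head: from PZ-9 toward PZ-8, i.e. toward the east.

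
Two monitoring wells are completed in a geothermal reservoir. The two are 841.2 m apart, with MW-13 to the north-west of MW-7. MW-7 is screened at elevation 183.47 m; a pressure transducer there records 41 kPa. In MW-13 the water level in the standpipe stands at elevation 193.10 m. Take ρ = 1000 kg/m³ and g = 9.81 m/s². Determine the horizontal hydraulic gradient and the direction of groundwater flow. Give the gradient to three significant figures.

i ≈ 0.00648; groundwater flows toward the south-east

Pressure head at MW-7: ψ = P/(ρg) = 41×1000 / (1000 × 9.81) = 4.18 m.
Total head at MW-7: h = z + ψ = 183.47 + 4.18 = 187.65 m.
Total head at MW-13: h = 193.10 m (water level in the piezometer is the total head).
Head difference: h(MW-7) − h(MW-13) = 187.65 − 193.10 = -5.45 m.
Hydraulic gradient: i = |Δh| / L = 5.45 / 841.2 = 0.00648.
Flow is from higher to lower head: from MW-13 toward MW-7, i.e. toward the south-east.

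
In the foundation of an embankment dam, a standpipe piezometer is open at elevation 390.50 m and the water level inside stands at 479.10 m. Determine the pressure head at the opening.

ψ ≈ 88.60 m

Total head h = 479.10 m (the water-surface elevation in the piezometer).
Pressure head ψ = h − z = 479.10 − 390.50 = 88.60 m.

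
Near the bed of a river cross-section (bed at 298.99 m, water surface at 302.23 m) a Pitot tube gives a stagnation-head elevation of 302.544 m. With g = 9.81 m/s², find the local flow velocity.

Near the bed, under hydrostatic conditions, the piezometric head (z + ψ) equals the free-surface elevation, 302.23 m.
Velocity head = total − piezometric = 302.544 − 302.23 = 0.314 m.
v = √(2g·h_v) = √(2 × 9.81 × 0.314) = 2.48 m/s.

v ≈ 2.48 m/s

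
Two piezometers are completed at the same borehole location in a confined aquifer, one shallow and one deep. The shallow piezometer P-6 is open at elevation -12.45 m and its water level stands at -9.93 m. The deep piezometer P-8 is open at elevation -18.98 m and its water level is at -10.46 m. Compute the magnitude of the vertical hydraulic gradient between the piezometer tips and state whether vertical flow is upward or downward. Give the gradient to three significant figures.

Total head at P-6: h = -9.93 m (water level in the standpipe).
Total head at P-8: h = -10.46 m.
Δh = h(P-6) − h(P-8) = -9.93 − (-10.46) = 0.53 m.
Vertical separation Δz = -12.45 − (-18.98) = 6.53 m.
|i_v| = |Δh| / Δz = 0.53 / 6.53 = 0.0812.
Head is higher in the shallow piezometer, so vertical flow is downward (recharge condition).

|i_v| ≈ 0.0812; vertical flow is downward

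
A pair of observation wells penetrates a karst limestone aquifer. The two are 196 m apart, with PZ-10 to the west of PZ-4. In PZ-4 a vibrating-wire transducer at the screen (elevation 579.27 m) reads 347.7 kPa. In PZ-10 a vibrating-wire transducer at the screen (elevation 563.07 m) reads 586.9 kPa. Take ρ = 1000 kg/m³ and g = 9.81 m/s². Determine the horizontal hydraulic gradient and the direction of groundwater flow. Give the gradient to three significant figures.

i ≈ 0.0418; groundwater flows toward the east

Pressure head at PZ-4: ψ = P/(ρg) = 347.7×1000 / (1000 × 9.81) = 35.44 m.
Total head at PZ-4: h = z + ψ = 579.27 + 35.44 = 614.71 m.
Pressure head at PZ-10: ψ = P/(ρg) = 586.9×1000 / (1000 × 9.81) = 59.83 m.
Total head at PZ-10: h = z + ψ = 563.07 + 59.83 = 622.90 m.
Head difference: h(PZ-4) − h(PZ-10) = 614.71 − 622.90 = -8.19 m.
Hydraulic gradient: i = |Δh| / L = 8.19 / 196 = 0.0418.
Flow is from higher to lower head: from PZ-10 toward PZ-4, i.e. toward the east.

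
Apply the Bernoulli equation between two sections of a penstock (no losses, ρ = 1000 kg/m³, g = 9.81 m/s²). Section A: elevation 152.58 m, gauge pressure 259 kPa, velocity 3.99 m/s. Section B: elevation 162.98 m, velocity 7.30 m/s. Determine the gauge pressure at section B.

P₂ ≈ 138 kPa

Pressure head at A: ψ₁ = P₁/(ρg) = 259×1000 / (1000 × 9.81) = 26.40 m.
Velocity heads: v₁²/2g = 3.99²/19.62 = 0.811 m; v₂²/2g = 7.30²/19.62 = 2.716 m.
Total head H = z₁ + ψ₁ + v₁²/2g = 152.58 + 26.40 + 0.811 = 179.79 m.
ψ₂ = H − z₂ − v₂²/2g = 179.79 − 162.98 − 2.716 = 14.09 m.
P₂ = ρgψ₂ = 1000 × 9.81 × 14.09 ≈ 138 kPa.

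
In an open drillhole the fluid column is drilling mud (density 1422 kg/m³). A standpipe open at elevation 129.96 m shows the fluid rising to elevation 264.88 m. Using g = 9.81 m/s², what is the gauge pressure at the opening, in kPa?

P ≈ 1880 kPa

Pressure head ψ = h − z = 264.88 − 129.96 = 134.92 m.
P = ρgψ = 1422 × 9.81 × 134.92 = 1882110 Pa ≈ 1880 kPa.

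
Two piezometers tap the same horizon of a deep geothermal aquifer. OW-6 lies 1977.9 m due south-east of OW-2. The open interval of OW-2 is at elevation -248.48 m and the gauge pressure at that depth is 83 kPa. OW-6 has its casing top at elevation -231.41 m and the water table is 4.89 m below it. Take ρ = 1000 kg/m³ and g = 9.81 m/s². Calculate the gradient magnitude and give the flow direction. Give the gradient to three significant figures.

Pressure head at OW-2: ψ = P/(ρg) = 83×1000 / (1000 × 9.81) = 8.46 m.
Total head at OW-2: h = z + ψ = -248.48 + 8.46 = -240.02 m.
Total head at OW-6: h = -231.41 − 4.89 = -236.30 m.
Head difference: h(OW-2) − h(OW-6) = -240.02 − (-236.30) = -3.72 m.
Hydraulic gradient: i = |Δh| / L = 3.72 / 1977.9 = 0.00188.
Flow is from higher to lower head: from OW-6 toward OW-2, i.e. toward the north-west.

i ≈ 0.00188; groundwater flows toward the north-west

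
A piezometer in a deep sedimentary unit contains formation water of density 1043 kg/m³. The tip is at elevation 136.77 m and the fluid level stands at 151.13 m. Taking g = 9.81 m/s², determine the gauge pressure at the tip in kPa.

P ≈ 147 kPa

Pressure head ψ = h − z = 151.13 − 136.77 = 14.36 m.
P = ρgψ = 1043 × 9.81 × 14.36 = 146929 Pa ≈ 147 kPa.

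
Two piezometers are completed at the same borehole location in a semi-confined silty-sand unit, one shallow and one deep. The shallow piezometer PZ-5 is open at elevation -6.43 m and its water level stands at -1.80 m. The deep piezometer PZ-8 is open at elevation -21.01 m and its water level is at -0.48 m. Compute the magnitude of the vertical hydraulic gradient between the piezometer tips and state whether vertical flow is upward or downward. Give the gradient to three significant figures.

|i_v| ≈ 0.0905; vertical flow is upward

Total head at PZ-5: h = -1.80 m (water level in the standpipe).
Total head at PZ-8: h = -0.48 m.
Δh = h(PZ-5) − h(PZ-8) = -1.80 − (-0.48) = -1.32 m.
Vertical separation Δz = -6.43 − (-21.01) = 14.58 m.
|i_v| = |Δh| / Δz = 1.32 / 14.58 = 0.0905.
Head is higher in the deep piezometer, so vertical flow is upward (discharge condition).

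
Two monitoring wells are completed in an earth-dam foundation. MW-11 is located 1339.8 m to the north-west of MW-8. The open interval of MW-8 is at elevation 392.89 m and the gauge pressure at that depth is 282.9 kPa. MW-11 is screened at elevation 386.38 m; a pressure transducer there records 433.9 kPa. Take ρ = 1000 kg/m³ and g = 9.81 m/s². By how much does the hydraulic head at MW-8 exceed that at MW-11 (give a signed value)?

Pressure head at MW-8: ψ = P/(ρg) = 282.9×1000 / (1000 × 9.81) = 28.84 m.
Total head at MW-8: h = z + ψ = 392.89 + 28.84 = 421.73 m.
Pressure head at MW-11: ψ = P/(ρg) = 433.9×1000 / (1000 × 9.81) = 44.23 m.
Total head at MW-11: h = z + ψ = 386.38 + 44.23 = 430.61 m.
Head difference: h(MW-8) − h(MW-11) = 421.73 − 430.61 = -8.88 m.

Δh ≈ -8.88 m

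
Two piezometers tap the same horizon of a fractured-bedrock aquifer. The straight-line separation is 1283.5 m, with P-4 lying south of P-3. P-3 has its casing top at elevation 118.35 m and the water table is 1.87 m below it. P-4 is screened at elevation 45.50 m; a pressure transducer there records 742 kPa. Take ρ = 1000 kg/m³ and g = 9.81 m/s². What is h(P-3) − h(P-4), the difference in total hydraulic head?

Δh ≈ -4.66 m

Total head at P-3: h = 118.35 − 1.87 = 116.48 m.
Pressure head at P-4: ψ = P/(ρg) = 742×1000 / (1000 × 9.81) = 75.64 m.
Total head at P-4: h = z + ψ = 45.50 + 75.64 = 121.14 m.
Head difference: h(P-3) − h(P-4) = 116.48 − 121.14 = -4.66 m.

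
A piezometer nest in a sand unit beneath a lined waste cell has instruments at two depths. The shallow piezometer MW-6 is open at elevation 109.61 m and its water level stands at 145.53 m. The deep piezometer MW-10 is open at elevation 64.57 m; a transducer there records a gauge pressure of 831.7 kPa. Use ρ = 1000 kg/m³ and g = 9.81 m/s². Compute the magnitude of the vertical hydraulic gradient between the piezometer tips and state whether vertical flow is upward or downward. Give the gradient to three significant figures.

Total head at MW-6: h = 145.53 m (water level in the standpipe).
Pressure head at MW-10: ψ = P/(ρg) = 831.7×1000 / (1000 × 9.81) = 84.78 m.
Total head at MW-10: h = z + ψ = 64.57 + 84.78 = 149.35 m.
Δh = h(MW-6) − h(MW-10) = 145.53 − 149.35 = -3.82 m.
Vertical separation Δz = 109.61 − 64.57 = 45.04 m.
|i_v| = |Δh| / Δz = 3.82 / 45.04 = 0.0848.
Head is higher in the deep piezometer, so vertical flow is upward (discharge condition).

|i_v| ≈ 0.0848; vertical flow is upward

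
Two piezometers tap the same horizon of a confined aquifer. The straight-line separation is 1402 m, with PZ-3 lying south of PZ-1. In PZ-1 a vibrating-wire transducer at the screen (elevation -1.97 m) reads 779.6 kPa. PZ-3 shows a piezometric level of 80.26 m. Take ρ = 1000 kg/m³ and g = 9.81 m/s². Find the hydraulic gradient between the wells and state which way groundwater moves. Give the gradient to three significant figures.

Pressure head at PZ-1: ψ = P/(ρg) = 779.6×1000 / (1000 × 9.81) = 79.47 m.
Total head at PZ-1: h = z + ψ = -1.97 + 79.47 = 77.50 m.
Total head at PZ-3: h = 80.26 m (water level in the piezometer is the total head).
Head difference: h(PZ-1) − h(PZ-3) = 77.50 − 80.26 = -2.76 m.
Hydraulic gradient: i = |Δh| / L = 2.76 / 1402 = 0.00197.
Flow is from higher to lower head: from PZ-3 toward PZ-1, i.e. toward the north.

i ≈ 0.00197; groundwater flows toward the north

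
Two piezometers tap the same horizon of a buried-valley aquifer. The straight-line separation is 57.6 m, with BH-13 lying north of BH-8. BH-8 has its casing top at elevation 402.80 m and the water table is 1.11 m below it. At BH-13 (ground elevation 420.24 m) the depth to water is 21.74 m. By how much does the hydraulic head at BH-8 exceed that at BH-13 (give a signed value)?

Δh ≈ 3.19 m

Total head at BH-8: h = 402.80 − 1.11 = 401.69 m.
Total head at BH-13: h = 420.24 − 21.74 = 398.50 m.
Head difference: h(BH-8) − h(BH-13) = 401.69 − 398.50 = 3.19 m.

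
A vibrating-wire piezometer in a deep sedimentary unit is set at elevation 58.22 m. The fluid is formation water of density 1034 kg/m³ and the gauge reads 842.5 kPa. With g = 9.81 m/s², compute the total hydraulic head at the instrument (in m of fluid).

ψ = P/(ρg) = 842.5×1000 / (1034 × 9.81) = 83.06 m.
h = z + ψ = 58.22 + 83.06 = 141.28 m.

h ≈ 141.28 m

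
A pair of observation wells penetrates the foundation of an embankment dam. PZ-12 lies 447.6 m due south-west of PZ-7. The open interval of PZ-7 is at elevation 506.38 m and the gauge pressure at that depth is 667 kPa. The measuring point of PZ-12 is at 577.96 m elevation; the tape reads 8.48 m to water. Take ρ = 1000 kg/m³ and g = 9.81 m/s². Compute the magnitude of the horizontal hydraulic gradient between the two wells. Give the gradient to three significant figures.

i ≈ 0.0109

Pressure head at PZ-7: ψ = P/(ρg) = 667×1000 / (1000 × 9.81) = 67.99 m.
Total head at PZ-7: h = z + ψ = 506.38 + 67.99 = 574.37 m.
Total head at PZ-12: h = 577.96 − 8.48 = 569.48 m.
Head difference: h(PZ-7) − h(PZ-12) = 574.37 − 569.48 = 4.89 m.
Hydraulic gradient: i = |Δh| / L = 4.89 / 447.6 = 0.0109.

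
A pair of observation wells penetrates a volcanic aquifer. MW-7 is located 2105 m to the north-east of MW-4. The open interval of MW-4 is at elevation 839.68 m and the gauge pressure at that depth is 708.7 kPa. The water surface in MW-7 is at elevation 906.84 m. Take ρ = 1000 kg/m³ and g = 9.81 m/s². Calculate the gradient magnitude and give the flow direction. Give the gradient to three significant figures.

Pressure head at MW-4: ψ = P/(ρg) = 708.7×1000 / (1000 × 9.81) = 72.24 m.
Total head at MW-4: h = z + ψ = 839.68 + 72.24 = 911.92 m.
Total head at MW-7: h = 906.84 m (water level in the piezometer is the total head).
Head difference: h(MW-4) − h(MW-7) = 911.92 − 906.84 = 5.08 m.
Hydraulic gradient: i = |Δh| / L = 5.08 / 2105 = 0.00241.
Flow is from higher to lower head: from MW-4 toward MW-7, i.e. toward the north-east.

i ≈ 0.00241; groundwater flows toward the north-east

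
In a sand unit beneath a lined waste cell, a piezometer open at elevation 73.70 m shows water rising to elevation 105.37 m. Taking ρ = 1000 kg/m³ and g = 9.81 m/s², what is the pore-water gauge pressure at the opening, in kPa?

Pressure head ψ = h − z = 105.37 − 73.70 = 31.67 m.
P = ρgψ = 1000 × 9.81 × 31.67 = 310683 Pa ≈ 311 kPa.

P ≈ 311 kPa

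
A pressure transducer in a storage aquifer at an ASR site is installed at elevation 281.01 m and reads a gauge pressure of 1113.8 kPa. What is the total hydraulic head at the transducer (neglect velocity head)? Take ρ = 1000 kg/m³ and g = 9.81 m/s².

h ≈ 394.55 m

ψ = P/(ρg) = 1113.8×1000 / (1000 × 9.81) = 113.54 m.
h = z + ψ = 281.01 + 113.54 = 394.55 m.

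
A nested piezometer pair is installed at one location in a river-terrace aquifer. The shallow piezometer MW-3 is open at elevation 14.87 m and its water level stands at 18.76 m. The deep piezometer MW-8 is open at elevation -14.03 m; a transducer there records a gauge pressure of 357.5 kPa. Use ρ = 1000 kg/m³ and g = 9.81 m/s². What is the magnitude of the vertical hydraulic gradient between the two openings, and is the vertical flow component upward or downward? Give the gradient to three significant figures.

|i_v| ≈ 0.126; vertical flow is upward

Total head at MW-3: h = 18.76 m (water level in the standpipe).
Pressure head at MW-8: ψ = P/(ρg) = 357.5×1000 / (1000 × 9.81) = 36.44 m.
Total head at MW-8: h = z + ψ = -14.03 + 36.44 = 22.41 m.
Δh = h(MW-3) − h(MW-8) = 18.76 − 22.41 = -3.65 m.
Vertical separation Δz = 14.87 − (-14.03) = 28.90 m.
|i_v| = |Δh| / Δz = 3.65 / 28.90 = 0.126.
Head is higher in the deep piezometer, so vertical flow is upward (discharge condition).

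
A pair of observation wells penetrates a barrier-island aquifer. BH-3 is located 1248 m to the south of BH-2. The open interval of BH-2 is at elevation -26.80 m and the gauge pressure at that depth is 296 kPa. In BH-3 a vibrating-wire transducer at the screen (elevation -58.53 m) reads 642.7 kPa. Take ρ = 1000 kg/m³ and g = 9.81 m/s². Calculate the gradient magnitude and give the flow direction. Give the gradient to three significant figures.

Pressure head at BH-2: ψ = P/(ρg) = 296×1000 / (1000 × 9.81) = 30.17 m.
Total head at BH-2: h = z + ψ = -26.80 + 30.17 = 3.37 m.
Pressure head at BH-3: ψ = P/(ρg) = 642.7×1000 / (1000 × 9.81) = 65.51 m.
Total head at BH-3: h = z + ψ = -58.53 + 65.51 = 6.98 m.
Head difference: h(BH-2) − h(BH-3) = 3.37 − 6.98 = -3.61 m.
Hydraulic gradient: i = |Δh| / L = 3.61 / 1248 = 0.00289.
Flow is from higher to lower head: from BH-3 toward BH-2, i.e. toward the north.

i ≈ 0.00289; groundwater flows toward the north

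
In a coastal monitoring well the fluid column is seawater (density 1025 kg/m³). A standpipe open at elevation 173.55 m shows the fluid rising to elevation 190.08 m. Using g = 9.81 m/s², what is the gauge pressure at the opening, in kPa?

Pressure head ψ = h − z = 190.08 − 173.55 = 16.53 m.
P = ρgψ = 1025 × 9.81 × 16.53 = 166213 Pa ≈ 166 kPa.

P ≈ 166 kPa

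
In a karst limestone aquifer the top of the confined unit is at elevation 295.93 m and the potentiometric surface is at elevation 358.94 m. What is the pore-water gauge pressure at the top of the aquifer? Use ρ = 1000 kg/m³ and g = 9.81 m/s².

Pressure head at the aquifer top: ψ = h − z = 358.94 − 295.93 = 63.01 m.
P = ρgψ = 1000 × 9.81 × 63.01 = 618128 Pa ≈ 618 kPa.

P ≈ 618 kPa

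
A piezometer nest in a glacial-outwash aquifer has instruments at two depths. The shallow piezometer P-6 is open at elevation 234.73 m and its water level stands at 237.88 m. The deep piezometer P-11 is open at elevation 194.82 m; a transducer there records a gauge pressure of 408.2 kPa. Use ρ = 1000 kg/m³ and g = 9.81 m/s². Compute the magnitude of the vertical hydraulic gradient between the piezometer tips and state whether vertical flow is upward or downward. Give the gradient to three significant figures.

Total head at P-6: h = 237.88 m (water level in the standpipe).
Pressure head at P-11: ψ = P/(ρg) = 408.2×1000 / (1000 × 9.81) = 41.61 m.
Total head at P-11: h = z + ψ = 194.82 + 41.61 = 236.43 m.
Δh = h(P-6) − h(P-11) = 237.88 − 236.43 = 1.45 m.
Vertical separation Δz = 234.73 − 194.82 = 39.91 m.
|i_v| = |Δh| / Δz = 1.45 / 39.91 = 0.0363.
Head is higher in the shallow piezometer, so vertical flow is downward (recharge condition).

|i_v| ≈ 0.0363; vertical flow is downward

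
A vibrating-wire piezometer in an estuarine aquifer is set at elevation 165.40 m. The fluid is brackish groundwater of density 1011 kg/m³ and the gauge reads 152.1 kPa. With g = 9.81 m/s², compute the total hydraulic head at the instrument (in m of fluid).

ψ = P/(ρg) = 152.1×1000 / (1011 × 9.81) = 15.34 m.
h = z + ψ = 165.40 + 15.34 = 180.74 m.

h ≈ 180.74 m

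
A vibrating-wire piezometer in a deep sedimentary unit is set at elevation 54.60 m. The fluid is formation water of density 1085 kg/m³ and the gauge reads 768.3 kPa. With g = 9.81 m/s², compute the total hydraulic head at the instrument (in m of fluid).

h ≈ 126.78 m

ψ = P/(ρg) = 768.3×1000 / (1085 × 9.81) = 72.18 m.
h = z + ψ = 54.60 + 72.18 = 126.78 m.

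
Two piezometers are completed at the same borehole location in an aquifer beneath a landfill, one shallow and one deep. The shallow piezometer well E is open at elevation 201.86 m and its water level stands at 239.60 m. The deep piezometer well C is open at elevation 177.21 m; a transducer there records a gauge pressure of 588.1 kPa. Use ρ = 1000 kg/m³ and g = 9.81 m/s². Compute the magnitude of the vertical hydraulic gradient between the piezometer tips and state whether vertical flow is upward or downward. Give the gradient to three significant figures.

Total head at well E: h = 239.60 m (water level in the standpipe).
Pressure head at well C: ψ = P/(ρg) = 588.1×1000 / (1000 × 9.81) = 59.95 m.
Total head at well C: h = z + ψ = 177.21 + 59.95 = 237.16 m.
Δh = h(well E) − h(well C) = 239.60 − 237.16 = 2.44 m.
Vertical separation Δz = 201.86 − 177.21 = 24.65 m.
|i_v| = |Δh| / Δz = 2.44 / 24.65 = 0.0990.
Head is higher in the shallow piezometer, so vertical flow is downward (recharge condition).

|i_v| ≈ 0.0990; vertical flow is downward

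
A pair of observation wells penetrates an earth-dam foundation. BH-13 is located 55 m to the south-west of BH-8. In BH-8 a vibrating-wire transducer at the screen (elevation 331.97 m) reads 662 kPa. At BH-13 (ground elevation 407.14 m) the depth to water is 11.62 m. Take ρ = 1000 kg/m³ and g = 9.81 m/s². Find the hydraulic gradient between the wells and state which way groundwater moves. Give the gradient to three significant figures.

Pressure head at BH-8: ψ = P/(ρg) = 662×1000 / (1000 × 9.81) = 67.48 m.
Total head at BH-8: h = z + ψ = 331.97 + 67.48 = 399.45 m.
Total head at BH-13: h = 407.14 − 11.62 = 395.52 m.
Head difference: h(BH-8) − h(BH-13) = 399.45 − 395.52 = 3.93 m.
Hydraulic gradient: i = |Δh| / L = 3.93 / 55 = 0.0715.
Flow is from higher to lower head: from BH-8 toward BH-13, i.e. toward the south-west.

i ≈ 0.0715; groundwater flows toward the south-west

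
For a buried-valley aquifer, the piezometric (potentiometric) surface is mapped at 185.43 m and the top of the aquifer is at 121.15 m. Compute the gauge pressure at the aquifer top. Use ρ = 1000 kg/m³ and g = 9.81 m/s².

Pressure head at the aquifer top: ψ = h − z = 185.43 − 121.15 = 64.28 m.
P = ρgψ = 1000 × 9.81 × 64.28 = 630587 Pa ≈ 631 kPa.

P ≈ 631 kPa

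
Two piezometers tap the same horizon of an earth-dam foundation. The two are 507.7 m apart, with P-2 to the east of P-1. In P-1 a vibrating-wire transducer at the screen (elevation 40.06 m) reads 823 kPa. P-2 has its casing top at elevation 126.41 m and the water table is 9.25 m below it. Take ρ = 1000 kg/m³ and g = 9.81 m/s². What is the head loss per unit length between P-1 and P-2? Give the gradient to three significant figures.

Pressure head at P-1: ψ = P/(ρg) = 823×1000 / (1000 × 9.81) = 83.89 m.
Total head at P-1: h = z + ψ = 40.06 + 83.89 = 123.95 m.
Total head at P-2: h = 126.41 − 9.25 = 117.16 m.
Head difference: h(P-1) − h(P-2) = 123.95 − 117.16 = 6.79 m.
Hydraulic gradient: i = |Δh| / L = 6.79 / 507.7 = 0.0134.

i ≈ 0.0134 m/m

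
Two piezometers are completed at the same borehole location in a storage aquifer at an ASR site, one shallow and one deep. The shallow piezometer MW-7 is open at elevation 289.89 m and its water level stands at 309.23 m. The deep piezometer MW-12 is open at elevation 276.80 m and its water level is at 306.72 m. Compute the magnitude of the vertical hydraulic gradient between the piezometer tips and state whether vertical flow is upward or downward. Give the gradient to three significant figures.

|i_v| ≈ 0.192; vertical flow is downward

Total head at MW-7: h = 309.23 m (water level in the standpipe).
Total head at MW-12: h = 306.72 m.
Δh = h(MW-7) − h(MW-12) = 309.23 − 306.72 = 2.51 m.
Vertical separation Δz = 289.89 − 276.80 = 13.09 m.
|i_v| = |Δh| / Δz = 2.51 / 13.09 = 0.192.
Head is higher in the shallow piezometer, so vertical flow is downward (recharge condition).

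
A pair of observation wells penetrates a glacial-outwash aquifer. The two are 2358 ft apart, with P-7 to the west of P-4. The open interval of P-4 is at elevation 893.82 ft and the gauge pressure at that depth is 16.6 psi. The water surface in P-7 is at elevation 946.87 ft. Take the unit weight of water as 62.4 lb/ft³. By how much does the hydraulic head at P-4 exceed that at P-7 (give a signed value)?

Δh ≈ -14.74 ft

Pressure head at P-4: ψ = 144·P/γ = 144 × 16.6 / 62.4 = 38.31 ft.
Total head at P-4: h = z + ψ = 893.82 + 38.31 = 932.13 ft.
Total head at P-7: h = 946.87 ft (water level in the piezometer is the total head).
Head difference: h(P-4) − h(P-7) = 932.13 − 946.87 = -14.74 ft.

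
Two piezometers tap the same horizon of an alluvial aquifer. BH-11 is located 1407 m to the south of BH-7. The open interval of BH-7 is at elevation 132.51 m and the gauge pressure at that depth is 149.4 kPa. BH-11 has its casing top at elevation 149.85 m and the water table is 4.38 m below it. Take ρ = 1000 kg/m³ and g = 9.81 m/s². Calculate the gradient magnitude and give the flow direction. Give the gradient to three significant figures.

i ≈ 0.00161; groundwater flows toward the south

Pressure head at BH-7: ψ = P/(ρg) = 149.4×1000 / (1000 × 9.81) = 15.23 m.
Total head at BH-7: h = z + ψ = 132.51 + 15.23 = 147.74 m.
Total head at BH-11: h = 149.85 − 4.38 = 145.47 m.
Head difference: h(BH-7) − h(BH-11) = 147.74 − 145.47 = 2.27 m.
Hydraulic gradient: i = |Δh| / L = 2.27 / 1407 = 0.00161.
Flow is from higher to lower head: from BH-7 toward BH-11, i.e. toward the south.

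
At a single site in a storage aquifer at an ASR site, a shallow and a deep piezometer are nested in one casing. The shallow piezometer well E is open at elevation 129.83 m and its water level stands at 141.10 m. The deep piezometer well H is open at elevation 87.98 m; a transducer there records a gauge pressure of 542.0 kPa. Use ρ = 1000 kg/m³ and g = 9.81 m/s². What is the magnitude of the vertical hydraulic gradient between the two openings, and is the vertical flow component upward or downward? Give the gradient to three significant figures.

Total head at well E: h = 141.10 m (water level in the standpipe).
Pressure head at well H: ψ = P/(ρg) = 542.0×1000 / (1000 × 9.81) = 55.25 m.
Total head at well H: h = z + ψ = 87.98 + 55.25 = 143.23 m.
Δh = h(well E) − h(well H) = 141.10 − 143.23 = -2.13 m.
Vertical separation Δz = 129.83 − 87.98 = 41.85 m.
|i_v| = |Δh| / Δz = 2.13 / 41.85 = 0.0509.
Head is higher in the deep piezometer, so vertical flow is upward (discharge condition).

|i_v| ≈ 0.0509; vertical flow is upward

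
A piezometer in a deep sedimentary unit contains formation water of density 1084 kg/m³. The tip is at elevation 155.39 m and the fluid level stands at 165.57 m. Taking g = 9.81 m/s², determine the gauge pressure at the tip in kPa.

Pressure head ψ = h − z = 165.57 − 155.39 = 10.18 m.
P = ρgψ = 1084 × 9.81 × 10.18 = 108255 Pa ≈ 108 kPa.

P ≈ 108 kPa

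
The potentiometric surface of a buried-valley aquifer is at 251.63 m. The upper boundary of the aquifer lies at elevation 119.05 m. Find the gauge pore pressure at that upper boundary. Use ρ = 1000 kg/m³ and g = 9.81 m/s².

P ≈ 1300 kPa

Pressure head at the aquifer top: ψ = h − z = 251.63 − 119.05 = 132.58 m.
P = ρgψ = 1000 × 9.81 × 132.58 = 1300610 Pa ≈ 1300 kPa.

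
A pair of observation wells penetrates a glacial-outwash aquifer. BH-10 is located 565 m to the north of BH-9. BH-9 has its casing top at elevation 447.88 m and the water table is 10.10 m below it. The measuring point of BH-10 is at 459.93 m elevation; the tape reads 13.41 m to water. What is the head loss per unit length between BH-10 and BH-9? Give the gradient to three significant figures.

Total head at BH-9: h = 447.88 − 10.10 = 437.78 m.
Total head at BH-10: h = 459.93 − 13.41 = 446.52 m.
Head difference: h(BH-9) − h(BH-10) = 437.78 − 446.52 = -8.74 m.
Hydraulic gradient: i = |Δh| / L = 8.74 / 565 = 0.0155.

i ≈ 0.0155 m/m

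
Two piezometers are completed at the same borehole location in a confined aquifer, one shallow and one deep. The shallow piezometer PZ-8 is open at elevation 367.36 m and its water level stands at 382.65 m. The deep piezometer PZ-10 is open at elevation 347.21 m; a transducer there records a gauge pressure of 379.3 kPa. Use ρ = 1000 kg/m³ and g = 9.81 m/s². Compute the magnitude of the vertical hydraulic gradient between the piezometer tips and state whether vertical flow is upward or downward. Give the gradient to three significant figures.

|i_v| ≈ 0.160; vertical flow is upward

Total head at PZ-8: h = 382.65 m (water level in the standpipe).
Pressure head at PZ-10: ψ = P/(ρg) = 379.3×1000 / (1000 × 9.81) = 38.66 m.
Total head at PZ-10: h = z + ψ = 347.21 + 38.66 = 385.87 m.
Δh = h(PZ-8) − h(PZ-10) = 382.65 − 385.87 = -3.22 m.
Vertical separation Δz = 367.36 − 347.21 = 20.15 m.
|i_v| = |Δh| / Δz = 3.22 / 20.15 = 0.160.
Head is higher in the deep piezometer, so vertical flow is upward (discharge condition).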